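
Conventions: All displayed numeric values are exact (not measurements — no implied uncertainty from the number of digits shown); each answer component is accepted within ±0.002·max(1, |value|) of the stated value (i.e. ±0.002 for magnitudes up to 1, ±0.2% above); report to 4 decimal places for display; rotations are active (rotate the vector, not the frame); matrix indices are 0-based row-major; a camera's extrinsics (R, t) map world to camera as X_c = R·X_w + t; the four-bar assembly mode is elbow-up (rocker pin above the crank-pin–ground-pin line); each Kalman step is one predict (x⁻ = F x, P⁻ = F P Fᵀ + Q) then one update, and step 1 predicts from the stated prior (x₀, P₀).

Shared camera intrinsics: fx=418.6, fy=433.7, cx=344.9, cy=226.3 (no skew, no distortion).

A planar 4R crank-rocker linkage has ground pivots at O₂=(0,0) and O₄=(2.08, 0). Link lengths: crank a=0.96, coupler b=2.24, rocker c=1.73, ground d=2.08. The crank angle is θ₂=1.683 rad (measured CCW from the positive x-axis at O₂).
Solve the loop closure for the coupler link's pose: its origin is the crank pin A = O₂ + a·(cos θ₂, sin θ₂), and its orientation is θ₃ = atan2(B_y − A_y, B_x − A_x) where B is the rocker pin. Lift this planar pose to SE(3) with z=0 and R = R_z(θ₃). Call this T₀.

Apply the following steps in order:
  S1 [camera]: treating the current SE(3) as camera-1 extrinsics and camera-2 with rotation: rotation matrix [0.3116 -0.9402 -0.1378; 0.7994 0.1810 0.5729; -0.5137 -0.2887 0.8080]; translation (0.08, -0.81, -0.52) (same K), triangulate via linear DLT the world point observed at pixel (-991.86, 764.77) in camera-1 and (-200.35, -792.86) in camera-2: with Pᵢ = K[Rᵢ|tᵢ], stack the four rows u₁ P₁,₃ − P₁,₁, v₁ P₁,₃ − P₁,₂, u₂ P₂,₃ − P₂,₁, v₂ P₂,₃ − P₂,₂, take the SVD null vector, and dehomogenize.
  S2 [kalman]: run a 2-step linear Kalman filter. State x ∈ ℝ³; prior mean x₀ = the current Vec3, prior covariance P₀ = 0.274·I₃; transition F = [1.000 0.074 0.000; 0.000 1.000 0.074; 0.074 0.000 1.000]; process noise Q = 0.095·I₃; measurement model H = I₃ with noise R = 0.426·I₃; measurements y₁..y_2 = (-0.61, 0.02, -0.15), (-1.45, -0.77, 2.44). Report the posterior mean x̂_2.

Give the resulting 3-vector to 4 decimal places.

source (fourbar_fk): coupler pose = R=[0.9384 -0.3455 0.0000; 0.3455 0.9384 0.0000; 0.0000 0.0000 1.0000], t=(-0.1075, 0.9540, 0.0000)
after S1 (triangulate): (-1.8133, 0.4675, 0.6171)
after S2 (kf_track): (-1.2985, -0.0981, 1.0365)

result = (-1.2985, -0.0981, 1.0365)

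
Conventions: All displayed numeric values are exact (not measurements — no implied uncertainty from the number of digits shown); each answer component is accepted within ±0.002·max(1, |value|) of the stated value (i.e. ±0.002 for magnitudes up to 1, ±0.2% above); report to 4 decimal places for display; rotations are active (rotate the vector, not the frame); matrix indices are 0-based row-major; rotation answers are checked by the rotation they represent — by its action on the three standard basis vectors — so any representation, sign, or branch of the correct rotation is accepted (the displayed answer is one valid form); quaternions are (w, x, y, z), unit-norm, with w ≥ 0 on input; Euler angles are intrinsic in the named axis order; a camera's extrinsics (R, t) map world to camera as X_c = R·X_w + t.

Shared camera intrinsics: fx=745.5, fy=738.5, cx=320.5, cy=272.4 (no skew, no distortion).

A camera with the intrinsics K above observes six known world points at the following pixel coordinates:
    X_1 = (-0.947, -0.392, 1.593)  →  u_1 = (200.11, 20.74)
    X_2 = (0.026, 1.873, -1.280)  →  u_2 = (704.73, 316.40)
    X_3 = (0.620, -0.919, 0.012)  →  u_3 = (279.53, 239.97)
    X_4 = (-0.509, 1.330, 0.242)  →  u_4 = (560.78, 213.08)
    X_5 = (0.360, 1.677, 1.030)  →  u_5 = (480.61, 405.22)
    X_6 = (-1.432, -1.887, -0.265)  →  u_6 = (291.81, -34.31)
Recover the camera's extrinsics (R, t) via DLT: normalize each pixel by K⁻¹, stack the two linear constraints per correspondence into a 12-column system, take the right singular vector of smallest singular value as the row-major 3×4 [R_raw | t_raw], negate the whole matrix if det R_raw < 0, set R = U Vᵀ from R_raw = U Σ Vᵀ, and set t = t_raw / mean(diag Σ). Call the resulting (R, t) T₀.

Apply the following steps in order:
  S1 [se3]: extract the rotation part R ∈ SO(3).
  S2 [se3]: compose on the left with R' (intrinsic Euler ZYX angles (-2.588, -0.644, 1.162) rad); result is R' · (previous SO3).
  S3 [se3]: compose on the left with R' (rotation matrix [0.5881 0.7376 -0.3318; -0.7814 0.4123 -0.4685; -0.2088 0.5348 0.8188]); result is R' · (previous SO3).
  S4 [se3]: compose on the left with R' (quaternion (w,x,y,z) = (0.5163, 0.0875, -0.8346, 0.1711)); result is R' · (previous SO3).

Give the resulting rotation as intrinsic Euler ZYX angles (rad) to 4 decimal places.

rotation (euler_zyx) = (-2.0717, -0.3481, -0.6719)

source (pnp_recover): camera pose = R=[-0.2684 0.6697 -0.6924; 0.9058 0.4201 0.0552; 0.3278 -0.6124 -0.7194], t=(0.4600, -0.4400, 5.2501)
after S1 (rot_of_se3): [-0.2684 0.6697 -0.6924; 0.9058 0.4201 0.0552; 0.3278 -0.6124 -0.7194]
after S2 (compose_so3): [0.7048 0.0002 0.7094; 0.3660 -0.8568 -0.3633; 0.6077 0.5157 -0.6039]
after S3 (compose_so3): [0.4828 -0.8029 0.3496; -0.6846 -0.5950 -0.4212; 0.5462 -0.0360 -0.8369]
after S4 (compose_so3): [-0.4514 0.5845 0.6742; -0.8245 -0.5621 -0.0647; 0.3411 -0.5851 0.7357]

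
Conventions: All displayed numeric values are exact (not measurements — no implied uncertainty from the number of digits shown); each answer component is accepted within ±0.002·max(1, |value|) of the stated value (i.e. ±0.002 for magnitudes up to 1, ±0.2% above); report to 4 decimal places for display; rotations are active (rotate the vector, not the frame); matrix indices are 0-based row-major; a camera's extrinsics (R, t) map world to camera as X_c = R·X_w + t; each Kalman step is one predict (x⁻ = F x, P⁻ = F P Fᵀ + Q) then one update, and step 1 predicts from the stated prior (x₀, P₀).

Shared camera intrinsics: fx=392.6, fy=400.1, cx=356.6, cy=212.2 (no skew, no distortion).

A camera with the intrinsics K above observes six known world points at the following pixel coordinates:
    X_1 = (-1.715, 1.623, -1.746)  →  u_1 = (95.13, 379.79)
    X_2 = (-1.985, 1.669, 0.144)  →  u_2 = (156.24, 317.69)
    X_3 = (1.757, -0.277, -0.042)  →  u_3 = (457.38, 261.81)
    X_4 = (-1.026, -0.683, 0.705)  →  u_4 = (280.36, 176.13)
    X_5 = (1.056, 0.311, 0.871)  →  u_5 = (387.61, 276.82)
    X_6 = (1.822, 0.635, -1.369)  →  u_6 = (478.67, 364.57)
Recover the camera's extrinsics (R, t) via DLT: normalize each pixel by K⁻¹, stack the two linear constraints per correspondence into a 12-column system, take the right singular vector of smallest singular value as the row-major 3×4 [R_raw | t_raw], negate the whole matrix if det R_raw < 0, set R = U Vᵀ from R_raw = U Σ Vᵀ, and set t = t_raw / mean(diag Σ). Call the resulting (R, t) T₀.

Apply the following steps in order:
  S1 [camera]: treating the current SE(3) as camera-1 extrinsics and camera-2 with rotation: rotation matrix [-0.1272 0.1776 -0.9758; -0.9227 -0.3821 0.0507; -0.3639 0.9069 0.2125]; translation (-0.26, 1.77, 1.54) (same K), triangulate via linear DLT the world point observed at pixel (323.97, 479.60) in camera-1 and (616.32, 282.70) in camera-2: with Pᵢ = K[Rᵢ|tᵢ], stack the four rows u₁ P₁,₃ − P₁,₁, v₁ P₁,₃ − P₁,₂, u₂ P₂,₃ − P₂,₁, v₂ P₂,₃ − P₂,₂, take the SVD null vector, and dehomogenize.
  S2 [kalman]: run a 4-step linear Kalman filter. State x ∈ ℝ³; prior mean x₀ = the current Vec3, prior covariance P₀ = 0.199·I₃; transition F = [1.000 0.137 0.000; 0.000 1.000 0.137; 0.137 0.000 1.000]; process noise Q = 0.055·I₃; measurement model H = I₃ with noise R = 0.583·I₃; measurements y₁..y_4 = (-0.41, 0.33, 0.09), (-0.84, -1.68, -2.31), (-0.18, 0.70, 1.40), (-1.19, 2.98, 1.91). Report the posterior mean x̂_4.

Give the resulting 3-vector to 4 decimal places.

source (pnp_recover): camera pose = R=[0.9519 -0.2982 -0.0708; 0.2983 0.9544 -0.0092; 0.0703 -0.0123 0.9974], t=(-0.3500, 0.4200, 5.3999)
after S1 (triangulate): (0.5151, 1.9049, -1.8136)
after S2 (kf_track): (0.0306, 1.0077, 0.0426)

result = (0.0306, 1.0077, 0.0426)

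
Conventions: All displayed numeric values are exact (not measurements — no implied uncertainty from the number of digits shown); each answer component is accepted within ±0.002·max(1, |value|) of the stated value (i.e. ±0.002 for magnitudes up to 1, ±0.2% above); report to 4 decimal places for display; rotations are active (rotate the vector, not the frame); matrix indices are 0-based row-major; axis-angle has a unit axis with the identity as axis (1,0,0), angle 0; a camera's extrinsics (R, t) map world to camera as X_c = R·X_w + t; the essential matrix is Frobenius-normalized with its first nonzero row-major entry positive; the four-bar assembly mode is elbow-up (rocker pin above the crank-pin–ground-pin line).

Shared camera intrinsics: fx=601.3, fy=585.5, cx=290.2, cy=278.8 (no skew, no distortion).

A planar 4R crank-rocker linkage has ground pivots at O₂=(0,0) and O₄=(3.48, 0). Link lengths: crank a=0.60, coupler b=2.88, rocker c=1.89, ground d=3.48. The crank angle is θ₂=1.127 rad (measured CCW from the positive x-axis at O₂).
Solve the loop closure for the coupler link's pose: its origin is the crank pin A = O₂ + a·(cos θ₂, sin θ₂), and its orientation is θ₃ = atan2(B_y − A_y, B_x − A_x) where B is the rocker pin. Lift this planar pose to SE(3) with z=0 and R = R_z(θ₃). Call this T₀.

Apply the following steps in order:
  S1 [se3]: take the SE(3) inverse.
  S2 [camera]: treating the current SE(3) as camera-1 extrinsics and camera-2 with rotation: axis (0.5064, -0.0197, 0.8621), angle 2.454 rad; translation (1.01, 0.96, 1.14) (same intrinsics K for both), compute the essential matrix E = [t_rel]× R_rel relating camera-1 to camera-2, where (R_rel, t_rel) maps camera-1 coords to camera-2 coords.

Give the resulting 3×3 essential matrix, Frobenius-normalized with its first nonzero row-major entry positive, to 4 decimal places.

matrix = [0.1403 0.5368 0.3602; -0.5286 -0.2053 0.3229; 0.1807 -0.1297 -0.2952]

source (fourbar_fk): coupler pose = R=[0.9022 -0.4313 0.0000; 0.4313 0.9022 0.0000; 0.0000 0.0000 1.0000], t=(0.2576, 0.5419, 0.0000)
after S1 (invert_se3): R=[0.9022 0.4313 0.0000; -0.4313 0.9022 0.0000; 0.0000 0.0000 1.0000], t=(-0.4661, -0.3778, 0.0000)
after S2 (essential): [0.1403 0.5368 0.3602; -0.5286 -0.2053 0.3229; 0.1807 -0.1297 -0.2952]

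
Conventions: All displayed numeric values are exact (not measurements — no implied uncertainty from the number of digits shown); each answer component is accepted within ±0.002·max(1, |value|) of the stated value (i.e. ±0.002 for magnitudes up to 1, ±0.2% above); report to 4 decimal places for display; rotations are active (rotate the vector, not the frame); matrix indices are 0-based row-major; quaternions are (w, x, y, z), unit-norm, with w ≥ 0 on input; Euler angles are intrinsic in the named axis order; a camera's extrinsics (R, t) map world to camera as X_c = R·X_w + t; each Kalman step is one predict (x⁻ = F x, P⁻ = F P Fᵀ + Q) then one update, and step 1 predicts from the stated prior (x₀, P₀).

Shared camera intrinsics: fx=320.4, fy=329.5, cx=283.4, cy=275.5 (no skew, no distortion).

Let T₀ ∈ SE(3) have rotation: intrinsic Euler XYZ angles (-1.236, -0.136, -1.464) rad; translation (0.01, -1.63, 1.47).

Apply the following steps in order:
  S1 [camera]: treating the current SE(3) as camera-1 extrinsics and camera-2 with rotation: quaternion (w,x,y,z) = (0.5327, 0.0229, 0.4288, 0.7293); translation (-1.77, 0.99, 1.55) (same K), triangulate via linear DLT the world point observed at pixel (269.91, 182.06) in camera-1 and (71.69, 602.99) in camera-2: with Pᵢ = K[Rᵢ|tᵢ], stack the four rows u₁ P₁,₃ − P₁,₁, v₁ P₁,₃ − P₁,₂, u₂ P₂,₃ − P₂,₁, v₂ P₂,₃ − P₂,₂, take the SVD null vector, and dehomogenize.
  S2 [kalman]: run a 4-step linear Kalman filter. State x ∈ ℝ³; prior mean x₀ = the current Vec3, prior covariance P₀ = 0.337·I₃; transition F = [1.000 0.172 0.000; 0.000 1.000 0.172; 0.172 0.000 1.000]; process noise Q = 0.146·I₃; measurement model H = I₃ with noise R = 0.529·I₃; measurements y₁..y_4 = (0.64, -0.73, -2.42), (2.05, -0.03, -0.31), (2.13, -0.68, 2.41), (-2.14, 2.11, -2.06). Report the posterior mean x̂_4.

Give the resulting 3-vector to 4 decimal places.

result = (-0.0165, 0.5365, -0.1800)

after S1 (triangulate): (0.4809, 0.0046, 1.2006)
after S2 (kf_track): (-0.0165, 0.5365, -0.1800)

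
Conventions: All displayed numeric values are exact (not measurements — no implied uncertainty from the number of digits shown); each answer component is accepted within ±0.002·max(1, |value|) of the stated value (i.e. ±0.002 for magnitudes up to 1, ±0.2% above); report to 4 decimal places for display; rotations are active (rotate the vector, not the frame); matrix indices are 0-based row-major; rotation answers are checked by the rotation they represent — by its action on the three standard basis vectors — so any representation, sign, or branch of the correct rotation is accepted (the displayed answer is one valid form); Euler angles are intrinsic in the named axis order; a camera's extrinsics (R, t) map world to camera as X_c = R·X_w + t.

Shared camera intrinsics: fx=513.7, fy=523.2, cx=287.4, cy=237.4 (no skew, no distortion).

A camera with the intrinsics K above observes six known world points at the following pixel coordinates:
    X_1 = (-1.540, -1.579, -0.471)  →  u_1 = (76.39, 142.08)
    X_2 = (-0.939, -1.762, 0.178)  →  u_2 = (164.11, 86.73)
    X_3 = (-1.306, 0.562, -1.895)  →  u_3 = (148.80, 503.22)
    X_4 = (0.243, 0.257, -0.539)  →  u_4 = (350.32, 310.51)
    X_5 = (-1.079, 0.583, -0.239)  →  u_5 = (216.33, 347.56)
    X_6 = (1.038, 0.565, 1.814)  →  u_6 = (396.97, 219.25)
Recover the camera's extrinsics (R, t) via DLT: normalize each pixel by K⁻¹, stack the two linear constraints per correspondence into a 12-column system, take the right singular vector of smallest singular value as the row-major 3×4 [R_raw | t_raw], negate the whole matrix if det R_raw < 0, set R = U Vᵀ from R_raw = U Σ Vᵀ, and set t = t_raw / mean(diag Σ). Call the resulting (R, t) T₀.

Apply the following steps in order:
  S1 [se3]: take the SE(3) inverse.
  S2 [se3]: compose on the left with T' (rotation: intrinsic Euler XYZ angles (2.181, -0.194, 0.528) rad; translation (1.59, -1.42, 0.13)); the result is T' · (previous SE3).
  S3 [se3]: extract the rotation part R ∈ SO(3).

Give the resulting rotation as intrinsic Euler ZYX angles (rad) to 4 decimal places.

source (pnp_recover): camera pose = R=[0.9765 0.2154 0.0099; -0.1926 0.8919 -0.4092; -0.0970 0.3976 0.9124], t=(0.2500, 0.2100, 4.8000)
after S1 (invert_se3): R=[0.9765 -0.1926 -0.0970; 0.2154 0.8919 0.3976; 0.0099 -0.4092 0.9124], t=(0.2617, -2.1499, -4.2961)
after S2 (compose_se3): R=[0.7193 -0.5253 -0.4547; -0.5126 0.0404 -0.8577; 0.4689 0.8500 -0.2402], t=(3.7029, 2.8165, 0.9871)
after S3 (rot_of_se3): [0.7193 -0.5253 -0.4547; -0.5126 0.0404 -0.8577; 0.4689 0.8500 -0.2402]

rotation (euler_zyx) = (-0.6192, -0.4880, 1.8462)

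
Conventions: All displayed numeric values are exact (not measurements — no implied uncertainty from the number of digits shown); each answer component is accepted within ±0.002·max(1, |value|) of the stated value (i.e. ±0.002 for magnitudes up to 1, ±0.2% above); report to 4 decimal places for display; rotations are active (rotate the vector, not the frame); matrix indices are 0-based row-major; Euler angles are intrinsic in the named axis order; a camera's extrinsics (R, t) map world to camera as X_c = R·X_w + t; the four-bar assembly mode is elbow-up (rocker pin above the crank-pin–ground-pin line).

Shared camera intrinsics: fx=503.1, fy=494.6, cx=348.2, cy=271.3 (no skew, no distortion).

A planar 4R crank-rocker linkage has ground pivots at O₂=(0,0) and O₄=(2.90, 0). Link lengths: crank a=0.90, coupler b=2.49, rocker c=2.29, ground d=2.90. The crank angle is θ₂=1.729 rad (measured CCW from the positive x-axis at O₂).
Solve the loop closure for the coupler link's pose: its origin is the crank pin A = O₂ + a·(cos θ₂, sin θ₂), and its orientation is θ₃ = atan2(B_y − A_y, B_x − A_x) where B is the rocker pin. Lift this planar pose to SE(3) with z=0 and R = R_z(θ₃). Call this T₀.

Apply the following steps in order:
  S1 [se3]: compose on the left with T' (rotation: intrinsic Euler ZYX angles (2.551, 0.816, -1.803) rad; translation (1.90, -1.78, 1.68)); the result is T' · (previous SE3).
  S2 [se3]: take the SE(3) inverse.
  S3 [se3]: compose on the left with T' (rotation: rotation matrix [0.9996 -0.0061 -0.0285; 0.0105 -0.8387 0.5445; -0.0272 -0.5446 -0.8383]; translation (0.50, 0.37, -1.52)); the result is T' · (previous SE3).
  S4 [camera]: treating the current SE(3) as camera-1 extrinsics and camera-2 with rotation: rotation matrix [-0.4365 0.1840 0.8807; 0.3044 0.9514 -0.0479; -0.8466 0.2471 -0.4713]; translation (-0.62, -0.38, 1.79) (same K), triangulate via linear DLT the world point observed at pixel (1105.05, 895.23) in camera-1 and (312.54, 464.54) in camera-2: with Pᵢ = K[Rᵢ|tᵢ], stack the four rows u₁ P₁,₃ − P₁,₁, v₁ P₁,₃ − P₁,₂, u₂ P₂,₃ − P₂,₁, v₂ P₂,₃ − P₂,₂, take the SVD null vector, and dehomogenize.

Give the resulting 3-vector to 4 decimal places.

source (fourbar_fk): coupler pose = R=[0.8701 -0.4929 0.0000; 0.4929 0.8701 0.0000; 0.0000 0.0000 1.0000], t=(-0.1418, 0.8888, 0.0000)
after S1 (compose_se3): R=[-0.1418 0.9043 -0.4027; 0.2316 -0.3652 -0.9017; -0.9624 -0.2211 -0.1577], t=(2.6179, -2.0150, 1.1907)
after S2 (invert_se3): R=[-0.1418 0.2316 -0.9624; 0.9043 -0.3652 -0.2211; -0.4027 -0.9017 -0.1577], t=(1.9838, -2.8400, -0.5750)
after S3 (compose_se3): R=[-0.1357 0.2594 -0.9562; -0.9792 -0.1823 0.0895; -0.1510 0.9484 0.2788], t=(2.5165, 2.4595, 0.4546)
after S4 (triangulate): (-0.6571, 1.7873, -0.2282)

result = (-0.6571, 1.7873, -0.2282)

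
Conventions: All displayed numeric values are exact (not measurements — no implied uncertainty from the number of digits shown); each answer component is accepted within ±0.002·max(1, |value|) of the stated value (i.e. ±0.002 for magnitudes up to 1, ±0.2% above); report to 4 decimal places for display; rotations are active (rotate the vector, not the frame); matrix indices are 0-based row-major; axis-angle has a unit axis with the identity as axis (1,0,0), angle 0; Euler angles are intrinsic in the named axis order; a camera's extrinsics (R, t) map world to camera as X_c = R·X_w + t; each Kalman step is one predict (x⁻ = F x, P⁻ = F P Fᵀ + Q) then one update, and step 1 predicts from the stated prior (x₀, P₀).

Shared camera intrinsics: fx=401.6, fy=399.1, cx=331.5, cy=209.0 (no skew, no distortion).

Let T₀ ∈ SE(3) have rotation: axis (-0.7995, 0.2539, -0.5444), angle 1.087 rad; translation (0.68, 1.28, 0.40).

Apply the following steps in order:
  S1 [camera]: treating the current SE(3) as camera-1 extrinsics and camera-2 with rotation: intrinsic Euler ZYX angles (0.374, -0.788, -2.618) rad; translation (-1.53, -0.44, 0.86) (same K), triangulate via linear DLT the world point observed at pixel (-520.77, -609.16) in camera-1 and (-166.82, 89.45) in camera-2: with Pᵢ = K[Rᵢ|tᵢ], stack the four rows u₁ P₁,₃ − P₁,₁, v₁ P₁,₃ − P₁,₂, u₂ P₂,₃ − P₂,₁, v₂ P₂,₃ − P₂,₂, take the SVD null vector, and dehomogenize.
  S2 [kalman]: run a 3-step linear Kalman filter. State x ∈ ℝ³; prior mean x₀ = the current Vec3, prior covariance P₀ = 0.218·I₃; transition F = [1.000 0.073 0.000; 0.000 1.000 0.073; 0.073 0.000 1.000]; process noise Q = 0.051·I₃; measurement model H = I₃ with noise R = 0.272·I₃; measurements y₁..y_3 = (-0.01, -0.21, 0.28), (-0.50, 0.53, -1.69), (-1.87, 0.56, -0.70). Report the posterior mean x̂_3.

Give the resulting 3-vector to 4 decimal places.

result = (-0.8287, -0.0920, -1.0028)

after S1 (triangulate): (0.0363, -1.4618, -1.9303)
after S2 (kf_track): (-0.8287, -0.0920, -1.0028)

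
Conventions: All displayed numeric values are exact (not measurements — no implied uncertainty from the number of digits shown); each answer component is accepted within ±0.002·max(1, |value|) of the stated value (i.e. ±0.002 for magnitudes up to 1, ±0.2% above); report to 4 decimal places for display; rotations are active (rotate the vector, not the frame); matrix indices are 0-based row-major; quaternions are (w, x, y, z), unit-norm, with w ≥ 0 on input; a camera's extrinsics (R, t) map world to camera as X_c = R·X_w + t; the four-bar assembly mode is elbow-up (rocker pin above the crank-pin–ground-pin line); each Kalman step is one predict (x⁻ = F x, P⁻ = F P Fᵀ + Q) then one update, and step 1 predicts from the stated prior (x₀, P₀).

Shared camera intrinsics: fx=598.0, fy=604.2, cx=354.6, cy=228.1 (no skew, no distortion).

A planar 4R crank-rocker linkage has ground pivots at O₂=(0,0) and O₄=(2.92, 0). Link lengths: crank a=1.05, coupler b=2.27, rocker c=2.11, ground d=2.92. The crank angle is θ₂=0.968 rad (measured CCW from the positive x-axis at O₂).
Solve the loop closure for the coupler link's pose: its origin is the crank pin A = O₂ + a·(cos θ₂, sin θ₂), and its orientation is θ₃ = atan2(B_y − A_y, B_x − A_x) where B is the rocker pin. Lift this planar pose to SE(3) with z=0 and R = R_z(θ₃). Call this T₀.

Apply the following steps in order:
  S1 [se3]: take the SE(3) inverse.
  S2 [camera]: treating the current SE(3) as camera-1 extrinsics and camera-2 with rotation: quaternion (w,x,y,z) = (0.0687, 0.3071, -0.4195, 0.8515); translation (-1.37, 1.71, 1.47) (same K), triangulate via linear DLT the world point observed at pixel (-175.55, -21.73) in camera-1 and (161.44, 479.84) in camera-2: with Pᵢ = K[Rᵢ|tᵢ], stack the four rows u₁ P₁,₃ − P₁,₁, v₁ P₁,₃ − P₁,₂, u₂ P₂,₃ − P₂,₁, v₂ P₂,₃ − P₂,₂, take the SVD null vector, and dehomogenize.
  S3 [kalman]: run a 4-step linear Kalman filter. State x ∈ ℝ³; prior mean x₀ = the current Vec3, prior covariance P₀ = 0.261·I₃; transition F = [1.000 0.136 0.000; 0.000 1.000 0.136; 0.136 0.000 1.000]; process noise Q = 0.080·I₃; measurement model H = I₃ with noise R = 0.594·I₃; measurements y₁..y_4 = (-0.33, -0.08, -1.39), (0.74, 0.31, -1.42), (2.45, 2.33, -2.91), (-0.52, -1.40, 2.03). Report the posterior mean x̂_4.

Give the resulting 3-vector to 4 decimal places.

result = (0.4921, 0.0346, -0.0638)

source (fourbar_fk): coupler pose = R=[0.8471 -0.5315 0.0000; 0.5315 0.8471 0.0000; 0.0000 0.0000 1.0000], t=(0.5953, 0.8649, 0.0000)
after S1 (invert_se3): R=[0.8471 0.5315 0.0000; -0.5315 0.8471 0.0000; 0.0000 0.0000 1.0000], t=(-0.9640, -0.4163, 0.0000)
after S2 (triangulate): (-0.0650, -0.1561, 1.2430)
after S3 (kf_track): (0.4921, 0.0346, -0.0638)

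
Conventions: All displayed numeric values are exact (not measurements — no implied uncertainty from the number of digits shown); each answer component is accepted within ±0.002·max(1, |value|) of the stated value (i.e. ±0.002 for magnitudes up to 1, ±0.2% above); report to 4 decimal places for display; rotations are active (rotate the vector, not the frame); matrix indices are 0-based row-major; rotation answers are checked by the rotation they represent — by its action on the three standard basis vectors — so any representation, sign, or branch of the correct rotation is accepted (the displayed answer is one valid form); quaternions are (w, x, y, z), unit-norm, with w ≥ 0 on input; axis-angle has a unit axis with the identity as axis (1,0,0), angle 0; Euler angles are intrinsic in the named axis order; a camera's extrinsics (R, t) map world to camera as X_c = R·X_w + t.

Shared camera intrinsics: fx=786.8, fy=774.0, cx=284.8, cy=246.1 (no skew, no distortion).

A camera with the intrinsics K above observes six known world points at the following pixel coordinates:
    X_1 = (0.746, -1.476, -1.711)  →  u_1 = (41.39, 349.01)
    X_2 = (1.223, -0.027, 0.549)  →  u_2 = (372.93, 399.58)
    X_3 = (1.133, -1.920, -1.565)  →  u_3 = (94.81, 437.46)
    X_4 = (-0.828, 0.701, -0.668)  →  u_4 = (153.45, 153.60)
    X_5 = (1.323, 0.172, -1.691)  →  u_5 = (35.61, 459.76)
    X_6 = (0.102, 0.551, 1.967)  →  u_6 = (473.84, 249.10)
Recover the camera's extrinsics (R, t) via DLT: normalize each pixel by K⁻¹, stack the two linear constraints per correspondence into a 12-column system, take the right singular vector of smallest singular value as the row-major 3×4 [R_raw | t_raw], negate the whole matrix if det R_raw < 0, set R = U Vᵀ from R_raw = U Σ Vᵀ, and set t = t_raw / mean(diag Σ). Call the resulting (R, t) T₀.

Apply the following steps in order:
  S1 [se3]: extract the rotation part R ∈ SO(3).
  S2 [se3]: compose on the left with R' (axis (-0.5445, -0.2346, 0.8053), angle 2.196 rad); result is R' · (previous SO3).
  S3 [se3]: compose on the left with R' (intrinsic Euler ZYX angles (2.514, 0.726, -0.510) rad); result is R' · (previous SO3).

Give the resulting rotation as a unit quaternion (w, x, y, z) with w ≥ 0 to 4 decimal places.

rotation (quat) = (0.6194, 0.7652, 0.1752, 0.0096)

source (pnp_recover): camera pose = R=[0.1159 -0.3417 0.9326; 0.9799 0.1931 -0.0510; -0.1626 0.9198 0.3572], t=(-0.0500, -0.0800, 5.5002)
after S1 (rot_of_se3): [0.1159 -0.3417 0.9326; 0.9799 0.1931 -0.0510; -0.1626 0.9198 0.3572]
after S2 (compose_so3): [-0.3108 -0.8619 -0.4008; -0.4120 -0.2579 0.8739; -0.8566 0.4367 -0.2749]
after S3 (compose_so3): [0.9384 0.2562 0.2318; 0.2800 -0.1712 -0.9446; -0.2023 0.9513 -0.2324]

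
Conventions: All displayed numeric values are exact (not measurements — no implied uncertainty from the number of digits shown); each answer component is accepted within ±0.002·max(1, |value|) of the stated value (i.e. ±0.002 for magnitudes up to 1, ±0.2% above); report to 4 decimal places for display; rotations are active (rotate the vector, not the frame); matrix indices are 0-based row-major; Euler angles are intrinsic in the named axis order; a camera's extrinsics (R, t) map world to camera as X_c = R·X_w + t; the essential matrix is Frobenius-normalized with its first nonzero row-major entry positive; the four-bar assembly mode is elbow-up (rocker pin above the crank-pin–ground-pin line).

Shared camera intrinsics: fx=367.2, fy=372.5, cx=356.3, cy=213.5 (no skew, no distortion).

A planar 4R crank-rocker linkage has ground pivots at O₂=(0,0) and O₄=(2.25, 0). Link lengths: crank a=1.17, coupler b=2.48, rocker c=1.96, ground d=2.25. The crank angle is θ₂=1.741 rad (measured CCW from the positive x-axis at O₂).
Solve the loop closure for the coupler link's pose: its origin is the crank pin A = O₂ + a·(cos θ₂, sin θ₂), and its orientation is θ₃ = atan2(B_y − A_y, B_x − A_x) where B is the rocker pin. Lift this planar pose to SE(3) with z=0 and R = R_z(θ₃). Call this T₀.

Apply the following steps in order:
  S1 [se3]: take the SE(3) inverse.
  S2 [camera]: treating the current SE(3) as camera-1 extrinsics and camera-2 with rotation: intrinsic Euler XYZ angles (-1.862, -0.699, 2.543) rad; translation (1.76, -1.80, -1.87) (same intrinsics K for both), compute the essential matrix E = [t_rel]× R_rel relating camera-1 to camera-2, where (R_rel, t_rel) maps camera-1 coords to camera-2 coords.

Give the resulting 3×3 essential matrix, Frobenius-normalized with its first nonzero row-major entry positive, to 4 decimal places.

source (fourbar_fk): coupler pose = R=[0.9460 -0.3243 0.0000; 0.3243 0.9460 0.0000; 0.0000 0.0000 1.0000], t=(-0.1982, 1.1531, 0.0000)
after S1 (invert_se3): R=[0.9460 0.3243 0.0000; -0.3243 0.9460 0.0000; 0.0000 0.0000 1.0000], t=(-0.1865, -1.1550, 0.0000)
after S2 (essential): [0.1105 0.4902 -0.2814; -0.1971 0.3534 -0.2348; 0.6664 0.0611 0.0404]

matrix = [0.1105 0.4902 -0.2814; -0.1971 0.3534 -0.2348; 0.6664 0.0611 0.0404]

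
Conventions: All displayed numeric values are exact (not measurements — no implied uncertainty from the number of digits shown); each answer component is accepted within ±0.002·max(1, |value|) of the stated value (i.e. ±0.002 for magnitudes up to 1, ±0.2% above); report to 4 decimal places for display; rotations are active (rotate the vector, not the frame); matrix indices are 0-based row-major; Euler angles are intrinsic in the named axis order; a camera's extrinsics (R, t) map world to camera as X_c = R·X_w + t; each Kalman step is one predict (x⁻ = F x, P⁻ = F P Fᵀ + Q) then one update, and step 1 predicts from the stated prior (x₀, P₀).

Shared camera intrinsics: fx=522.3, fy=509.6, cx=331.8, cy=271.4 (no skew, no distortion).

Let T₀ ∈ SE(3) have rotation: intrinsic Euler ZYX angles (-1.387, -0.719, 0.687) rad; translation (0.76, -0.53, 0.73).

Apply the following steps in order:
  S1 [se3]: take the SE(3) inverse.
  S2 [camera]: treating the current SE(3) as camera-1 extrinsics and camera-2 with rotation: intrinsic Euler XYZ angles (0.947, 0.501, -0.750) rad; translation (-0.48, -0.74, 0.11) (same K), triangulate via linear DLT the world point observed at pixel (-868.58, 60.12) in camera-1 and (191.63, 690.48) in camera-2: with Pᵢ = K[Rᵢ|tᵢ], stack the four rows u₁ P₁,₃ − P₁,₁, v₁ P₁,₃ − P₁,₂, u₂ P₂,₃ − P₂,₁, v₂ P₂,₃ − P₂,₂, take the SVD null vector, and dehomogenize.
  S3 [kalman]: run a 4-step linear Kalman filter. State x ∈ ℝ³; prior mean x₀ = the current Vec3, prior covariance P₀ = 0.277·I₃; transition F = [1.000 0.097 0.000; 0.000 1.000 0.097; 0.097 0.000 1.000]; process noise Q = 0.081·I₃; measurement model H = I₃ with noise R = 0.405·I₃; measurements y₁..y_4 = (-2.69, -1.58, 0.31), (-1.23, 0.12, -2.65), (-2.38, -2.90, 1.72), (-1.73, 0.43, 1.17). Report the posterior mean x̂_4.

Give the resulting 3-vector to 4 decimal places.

result = (-1.7786, -0.5171, 0.1388)

after S1 (invert_se3): R=[0.1375 -0.7398 0.6586; 0.6838 0.5520 0.4772; -0.7166 0.3847 0.5818], t=(-0.9774, -0.5755, 0.3238)
after S2 (triangulate): (-0.7428, 1.5893, -0.5600)
after S3 (kf_track): (-1.7786, -0.5171, 0.1388)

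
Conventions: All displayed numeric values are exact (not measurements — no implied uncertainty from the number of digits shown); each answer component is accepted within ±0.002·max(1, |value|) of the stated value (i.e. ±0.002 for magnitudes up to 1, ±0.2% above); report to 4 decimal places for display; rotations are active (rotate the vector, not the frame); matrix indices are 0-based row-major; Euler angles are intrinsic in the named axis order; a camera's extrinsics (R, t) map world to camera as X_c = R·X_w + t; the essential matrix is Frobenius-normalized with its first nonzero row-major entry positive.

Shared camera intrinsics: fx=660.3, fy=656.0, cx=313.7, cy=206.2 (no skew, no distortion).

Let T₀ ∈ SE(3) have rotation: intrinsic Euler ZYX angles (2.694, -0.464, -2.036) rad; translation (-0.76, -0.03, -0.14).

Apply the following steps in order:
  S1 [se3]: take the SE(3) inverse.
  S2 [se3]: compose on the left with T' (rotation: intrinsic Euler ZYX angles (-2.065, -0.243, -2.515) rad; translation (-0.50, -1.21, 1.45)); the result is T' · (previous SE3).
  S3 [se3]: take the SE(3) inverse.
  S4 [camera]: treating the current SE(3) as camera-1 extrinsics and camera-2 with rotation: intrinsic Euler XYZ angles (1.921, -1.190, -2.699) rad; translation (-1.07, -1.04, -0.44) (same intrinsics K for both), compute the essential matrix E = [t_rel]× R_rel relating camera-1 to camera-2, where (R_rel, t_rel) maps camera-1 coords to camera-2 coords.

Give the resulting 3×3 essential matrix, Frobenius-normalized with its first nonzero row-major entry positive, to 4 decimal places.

matrix = [0.3882 0.0155 -0.1068; -0.5548 -0.0445 0.1676; -0.1450 0.5913 -0.3593]

after S1 (invert_se3): R=[-0.8062 0.3870 0.4475; -0.1664 0.5775 -0.7992; -0.5678 -0.7188 -0.4012], t=(-0.5384, -0.2210, -0.5092)
after S2 (compose_se3): R=[0.2604 -0.9333 0.2474; 0.9009 0.1427 -0.4098; 0.3472 0.3296 0.8780], t=(-0.2955, -0.5784, 1.8466)
after S3 (invert_se3): R=[0.2604 0.9009 0.3472; -0.9333 0.1427 0.3296; 0.2474 -0.4098 0.8780], t=(-0.0431, -0.8018, -1.7852)
after S4 (essential): [0.3882 0.0155 -0.1068; -0.5548 -0.0445 0.1676; -0.1450 0.5913 -0.3593]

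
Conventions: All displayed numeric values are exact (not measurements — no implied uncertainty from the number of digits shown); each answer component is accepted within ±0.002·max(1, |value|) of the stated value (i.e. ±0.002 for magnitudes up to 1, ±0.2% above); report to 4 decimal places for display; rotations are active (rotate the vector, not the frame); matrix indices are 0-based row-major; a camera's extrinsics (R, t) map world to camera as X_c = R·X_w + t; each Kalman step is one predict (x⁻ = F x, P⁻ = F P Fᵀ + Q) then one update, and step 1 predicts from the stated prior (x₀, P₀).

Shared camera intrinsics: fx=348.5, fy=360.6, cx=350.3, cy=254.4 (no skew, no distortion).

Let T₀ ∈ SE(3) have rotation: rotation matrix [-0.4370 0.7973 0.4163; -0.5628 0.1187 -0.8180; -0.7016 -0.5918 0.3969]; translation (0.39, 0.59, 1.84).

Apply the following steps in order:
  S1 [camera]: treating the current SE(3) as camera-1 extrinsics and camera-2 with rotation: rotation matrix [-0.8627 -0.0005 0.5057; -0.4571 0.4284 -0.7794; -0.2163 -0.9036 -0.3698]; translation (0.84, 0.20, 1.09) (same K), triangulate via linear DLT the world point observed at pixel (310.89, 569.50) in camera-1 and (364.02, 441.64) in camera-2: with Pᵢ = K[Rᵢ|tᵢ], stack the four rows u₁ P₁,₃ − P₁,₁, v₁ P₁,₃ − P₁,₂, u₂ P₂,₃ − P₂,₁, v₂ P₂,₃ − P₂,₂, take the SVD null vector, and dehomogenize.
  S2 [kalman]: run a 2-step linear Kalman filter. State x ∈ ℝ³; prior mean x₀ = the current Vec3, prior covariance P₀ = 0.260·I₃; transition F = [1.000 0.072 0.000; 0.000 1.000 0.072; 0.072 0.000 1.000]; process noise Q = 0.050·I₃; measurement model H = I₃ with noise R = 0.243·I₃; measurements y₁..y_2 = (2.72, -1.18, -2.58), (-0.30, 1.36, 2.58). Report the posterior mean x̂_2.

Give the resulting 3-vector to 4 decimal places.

result = (0.8958, 0.1761, 0.1806)

after S1 (triangulate): (0.4163, 0.0118, -0.8494)
after S2 (kf_track): (0.8958, 0.1761, 0.1806)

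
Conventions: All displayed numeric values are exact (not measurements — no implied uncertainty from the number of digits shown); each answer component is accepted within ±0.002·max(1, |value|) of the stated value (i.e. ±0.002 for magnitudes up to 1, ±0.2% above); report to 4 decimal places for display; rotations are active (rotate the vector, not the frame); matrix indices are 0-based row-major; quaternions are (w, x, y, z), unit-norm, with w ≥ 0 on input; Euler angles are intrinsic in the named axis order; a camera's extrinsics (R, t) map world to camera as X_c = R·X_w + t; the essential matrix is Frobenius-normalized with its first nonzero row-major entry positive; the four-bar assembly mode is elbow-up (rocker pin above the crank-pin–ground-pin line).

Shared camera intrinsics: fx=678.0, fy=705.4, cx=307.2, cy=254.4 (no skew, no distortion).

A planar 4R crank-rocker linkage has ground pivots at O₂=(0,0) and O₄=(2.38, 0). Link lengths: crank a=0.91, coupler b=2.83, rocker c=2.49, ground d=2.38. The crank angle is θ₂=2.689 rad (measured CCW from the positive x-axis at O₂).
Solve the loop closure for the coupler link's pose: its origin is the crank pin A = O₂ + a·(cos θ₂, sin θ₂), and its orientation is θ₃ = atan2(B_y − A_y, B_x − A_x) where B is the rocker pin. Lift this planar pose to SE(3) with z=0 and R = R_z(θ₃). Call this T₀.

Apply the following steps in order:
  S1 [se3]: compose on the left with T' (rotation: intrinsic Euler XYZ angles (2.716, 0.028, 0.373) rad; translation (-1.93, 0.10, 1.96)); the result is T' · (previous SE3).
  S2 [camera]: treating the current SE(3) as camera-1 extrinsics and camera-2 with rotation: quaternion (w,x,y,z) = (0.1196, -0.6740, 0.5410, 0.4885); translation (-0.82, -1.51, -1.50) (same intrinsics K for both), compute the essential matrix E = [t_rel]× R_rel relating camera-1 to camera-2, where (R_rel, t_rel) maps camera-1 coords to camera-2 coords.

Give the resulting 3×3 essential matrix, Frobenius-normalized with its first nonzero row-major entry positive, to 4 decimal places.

source (fourbar_fk): coupler pose = R=[0.7553 -0.6554 0.0000; 0.6554 0.7553 0.0000; 0.0000 0.0000 1.0000], t=(-0.8184, 0.3979, 0.0000)
after S1 (compose_se3): R=[0.4643 -0.8852 0.0280; -0.8012 -0.4333 -0.4127; 0.3775 0.1692 -0.9104], t=(-2.8368, 0.0236, 1.9667)
after S2 (essential): [0.0111 -0.3209 0.6226; 0.4219 0.5064 0.2394; 0.0569 0.0220 0.1177]

matrix = [0.0111 -0.3209 0.6226; 0.4219 0.5064 0.2394; 0.0569 0.0220 0.1177]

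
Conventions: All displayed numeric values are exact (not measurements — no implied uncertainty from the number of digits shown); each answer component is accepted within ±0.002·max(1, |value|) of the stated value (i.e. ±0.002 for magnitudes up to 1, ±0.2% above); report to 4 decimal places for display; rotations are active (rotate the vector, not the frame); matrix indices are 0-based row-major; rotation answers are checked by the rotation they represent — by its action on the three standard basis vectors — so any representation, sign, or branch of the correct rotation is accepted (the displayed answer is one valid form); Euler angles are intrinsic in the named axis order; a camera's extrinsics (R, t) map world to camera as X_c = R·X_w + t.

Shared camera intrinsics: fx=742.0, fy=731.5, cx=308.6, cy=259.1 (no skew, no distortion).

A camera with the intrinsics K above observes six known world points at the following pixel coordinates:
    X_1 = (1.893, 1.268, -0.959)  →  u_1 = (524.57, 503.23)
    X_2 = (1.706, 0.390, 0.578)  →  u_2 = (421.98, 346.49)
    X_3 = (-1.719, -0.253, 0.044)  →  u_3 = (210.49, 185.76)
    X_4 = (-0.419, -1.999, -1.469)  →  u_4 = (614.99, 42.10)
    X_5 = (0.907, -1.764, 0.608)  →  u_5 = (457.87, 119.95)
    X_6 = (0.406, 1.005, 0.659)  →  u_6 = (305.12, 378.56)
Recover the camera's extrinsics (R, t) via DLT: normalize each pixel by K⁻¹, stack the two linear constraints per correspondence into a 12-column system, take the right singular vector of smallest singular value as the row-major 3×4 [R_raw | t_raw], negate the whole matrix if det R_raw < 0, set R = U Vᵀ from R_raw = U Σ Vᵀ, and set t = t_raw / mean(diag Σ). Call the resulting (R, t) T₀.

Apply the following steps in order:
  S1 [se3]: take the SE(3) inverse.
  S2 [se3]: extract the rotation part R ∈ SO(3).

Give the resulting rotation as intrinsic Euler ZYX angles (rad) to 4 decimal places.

source (pnp_recover): camera pose = R=[0.6868 -0.3799 -0.6197; 0.2695 0.9249 -0.2683; 0.6751 0.0173 0.7375], t=(0.4800, 0.2300, 5.9101)
after S1 (invert_se3): R=[0.6868 0.2695 0.6751; -0.3799 0.9249 0.0173; -0.6197 -0.2683 0.7375], t=(-4.3814, -0.1325, -3.9999)
after S2 (rot_of_se3): [0.6868 0.2695 0.6751; -0.3799 0.9249 0.0173; -0.6197 -0.2683 0.7375]

rotation (euler_zyx) = (-0.5052, 0.6684, -0.3489)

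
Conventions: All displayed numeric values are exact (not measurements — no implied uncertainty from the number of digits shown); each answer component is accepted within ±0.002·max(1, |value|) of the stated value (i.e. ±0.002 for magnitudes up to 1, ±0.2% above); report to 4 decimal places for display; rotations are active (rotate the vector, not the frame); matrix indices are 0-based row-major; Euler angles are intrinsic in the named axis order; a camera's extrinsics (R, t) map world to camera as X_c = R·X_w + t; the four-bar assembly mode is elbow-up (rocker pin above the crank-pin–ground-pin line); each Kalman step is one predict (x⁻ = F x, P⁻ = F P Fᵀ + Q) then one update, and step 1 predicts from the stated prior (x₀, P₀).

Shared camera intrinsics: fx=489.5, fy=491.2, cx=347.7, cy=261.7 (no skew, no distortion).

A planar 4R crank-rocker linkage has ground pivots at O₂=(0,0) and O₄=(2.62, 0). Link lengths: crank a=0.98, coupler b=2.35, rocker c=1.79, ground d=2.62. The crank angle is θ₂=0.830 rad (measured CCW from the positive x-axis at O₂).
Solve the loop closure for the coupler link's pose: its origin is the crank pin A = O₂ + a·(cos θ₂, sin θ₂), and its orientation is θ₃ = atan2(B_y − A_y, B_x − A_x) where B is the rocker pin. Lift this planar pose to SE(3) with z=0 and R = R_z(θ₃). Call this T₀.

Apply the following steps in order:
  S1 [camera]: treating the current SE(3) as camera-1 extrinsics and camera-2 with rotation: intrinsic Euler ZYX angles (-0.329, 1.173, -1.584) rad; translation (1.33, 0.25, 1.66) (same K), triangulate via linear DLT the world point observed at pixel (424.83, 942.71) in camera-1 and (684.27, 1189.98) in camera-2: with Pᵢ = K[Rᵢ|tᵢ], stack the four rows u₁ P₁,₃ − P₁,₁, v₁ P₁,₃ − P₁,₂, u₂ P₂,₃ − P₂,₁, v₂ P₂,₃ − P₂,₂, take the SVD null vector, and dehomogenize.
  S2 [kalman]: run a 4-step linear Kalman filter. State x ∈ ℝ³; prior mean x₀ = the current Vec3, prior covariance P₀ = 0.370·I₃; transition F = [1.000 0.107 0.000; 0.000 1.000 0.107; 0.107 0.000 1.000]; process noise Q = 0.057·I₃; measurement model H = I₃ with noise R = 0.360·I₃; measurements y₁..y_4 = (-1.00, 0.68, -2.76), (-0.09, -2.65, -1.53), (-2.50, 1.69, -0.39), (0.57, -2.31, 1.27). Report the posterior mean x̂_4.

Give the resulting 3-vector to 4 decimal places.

result = (-0.5206, -0.6835, -0.2906)

source (fourbar_fk): coupler pose = R=[0.8922 -0.4517 0.0000; 0.4517 0.8922 0.0000; 0.0000 0.0000 1.0000], t=(0.6614, 0.7232, 0.0000)
after S1 (triangulate): (0.1527, 1.2793, 1.3946)
after S2 (kf_track): (-0.5206, -0.6835, -0.2906)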